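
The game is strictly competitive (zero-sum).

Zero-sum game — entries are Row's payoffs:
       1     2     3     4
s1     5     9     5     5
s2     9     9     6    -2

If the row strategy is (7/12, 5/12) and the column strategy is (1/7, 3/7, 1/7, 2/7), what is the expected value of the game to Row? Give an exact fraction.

Against (1/7, 3/7, 1/7, 2/7), each row's expected payoff is s1: 47/7; s2: 38/7.
Taking the (7/12, 5/12)-weighted average: (7/12)·(47/7) + (5/12)·(38/7) = 173/28.

173/28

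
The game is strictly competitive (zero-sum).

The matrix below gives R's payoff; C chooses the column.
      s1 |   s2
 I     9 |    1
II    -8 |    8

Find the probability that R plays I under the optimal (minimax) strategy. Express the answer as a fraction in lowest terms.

Row minima are 1 and -8, so R's maximin is 1; column maxima are 9 and 8, so C's minimax is 8. These differ, so the equilibrium is in mixed strategies.
Let R play I with probability p. C is indifferent when 9p − 8(1−p) = p + 8(1−p), giving p = 2/3.

2/3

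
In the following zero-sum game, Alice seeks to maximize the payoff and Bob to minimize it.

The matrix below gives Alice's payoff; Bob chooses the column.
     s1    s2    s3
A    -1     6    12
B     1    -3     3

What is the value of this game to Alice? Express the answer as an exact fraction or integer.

Column s3 is strictly dominated by s2 for Bob (it gives Alice more in every row).
The remaining 2×2 game on (A, B) × (s1, s2) has no saddle point. Let Alice play A with probability p; indifference gives −p + (1−p) = 6p − 3(1−p), so p = 4/11.
Similarly Bob's optimal q on s1 is 9/11, and the value is -1·(9/11) + (6)·(2/11) = 3/11.

3/11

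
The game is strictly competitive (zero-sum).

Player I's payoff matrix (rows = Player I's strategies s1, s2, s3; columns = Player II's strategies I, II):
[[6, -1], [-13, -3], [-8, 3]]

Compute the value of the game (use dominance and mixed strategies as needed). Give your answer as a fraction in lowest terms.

5/9

Row s2 is strictly dominated by row s3, so Player I never plays it.
The remaining 2×2 game on (s1, s3) × (I, II) has no saddle point. Let Player I play s1 with probability p; indifference gives 6p − 8(1−p) = −p + 3(1−p), so p = 11/18.
Similarly Player II's optimal q on I is 2/9, and the value is 6·(2/9) + (-1)·(7/9) = 5/9.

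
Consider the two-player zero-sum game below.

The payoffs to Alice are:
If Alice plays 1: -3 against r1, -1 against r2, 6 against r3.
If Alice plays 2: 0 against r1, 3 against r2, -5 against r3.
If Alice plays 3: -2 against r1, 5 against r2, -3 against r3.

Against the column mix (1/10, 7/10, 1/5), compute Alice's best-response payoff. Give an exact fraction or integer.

27/10

1: (-3)·(1/10) + (-1)·(7/10) + (6)·(1/5) = 1/5.
2: (0)·(1/10) + (3)·(7/10) + (-5)·(1/5) = 11/10.
3: (-2)·(1/10) + (5)·(7/10) + (-3)·(1/5) = 27/10.
The best pure response is 3 with expected payoff 27/10.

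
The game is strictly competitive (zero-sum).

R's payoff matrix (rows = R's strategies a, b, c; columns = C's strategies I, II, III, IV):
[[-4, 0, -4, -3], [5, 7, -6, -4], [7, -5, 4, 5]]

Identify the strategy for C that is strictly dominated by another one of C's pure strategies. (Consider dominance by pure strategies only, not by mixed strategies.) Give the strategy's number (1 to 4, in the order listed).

4

C prefers columns that give R less. Compare IV with III: -4 < -3, -6 < -4, 4 < 5.
So III strictly dominates IV for C; IV is strictly dominated.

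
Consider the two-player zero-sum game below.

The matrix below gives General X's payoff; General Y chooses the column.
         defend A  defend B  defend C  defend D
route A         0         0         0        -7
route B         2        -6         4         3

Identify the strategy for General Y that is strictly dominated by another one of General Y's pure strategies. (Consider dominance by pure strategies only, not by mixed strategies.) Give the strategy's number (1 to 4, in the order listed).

General Y prefers columns that give General X less. Compare defend C with defend D: -7 < 0, 3 < 4.
So defend D strictly dominates defend C for General Y; defend C is strictly dominated.

3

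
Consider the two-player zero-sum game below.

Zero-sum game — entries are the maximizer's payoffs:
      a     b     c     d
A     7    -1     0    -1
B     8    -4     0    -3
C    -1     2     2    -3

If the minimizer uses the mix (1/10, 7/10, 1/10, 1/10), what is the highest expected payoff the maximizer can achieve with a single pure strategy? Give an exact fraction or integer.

A: (7)·(1/10) + (-1)·(7/10) + (0)·(1/10) + (-1)·(1/10) = -1/10.
B: (8)·(1/10) + (-4)·(7/10) + (0)·(1/10) + (-3)·(1/10) = -23/10.
C: (-1)·(1/10) + (2)·(7/10) + (2)·(1/10) + (-3)·(1/10) = 6/5.
The best pure response is C with expected payoff 6/5.

6/5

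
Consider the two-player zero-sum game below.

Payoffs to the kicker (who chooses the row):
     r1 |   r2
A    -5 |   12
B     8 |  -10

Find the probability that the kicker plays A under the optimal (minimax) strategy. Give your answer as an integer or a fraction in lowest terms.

Row minima are -5 and -10, so the kicker's maximin is -5; column maxima are 8 and 12, so the goalkeeper's minimax is 8. These differ, so the equilibrium is in mixed strategies.
Let the kicker play A with probability p. The goalkeeper is indifferent when −5p + 8(1−p) = 12p − 10(1−p), giving p = 18/35.

18/35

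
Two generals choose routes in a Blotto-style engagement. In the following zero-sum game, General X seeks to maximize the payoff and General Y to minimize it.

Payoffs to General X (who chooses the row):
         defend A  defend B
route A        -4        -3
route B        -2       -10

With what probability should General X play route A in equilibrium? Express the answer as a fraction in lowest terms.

8/9

Row minima are -4 and -10, so General X's maximin is -4; column maxima are -2 and -3, so General Y's minimax is -3. These differ, so the equilibrium is in mixed strategies.
Let General X play route A with probability p. General Y is indifferent when −4p − 2(1−p) = −3p − 10(1−p), giving p = 8/9.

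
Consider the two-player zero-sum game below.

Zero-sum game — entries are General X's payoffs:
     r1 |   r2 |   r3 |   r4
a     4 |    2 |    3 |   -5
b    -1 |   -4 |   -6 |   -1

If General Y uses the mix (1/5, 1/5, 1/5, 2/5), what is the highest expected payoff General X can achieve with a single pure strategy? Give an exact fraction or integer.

-1/5

a: (4)·(1/5) + (2)·(1/5) + (3)·(1/5) + (-5)·(2/5) = -1/5.
b: (-1)·(1/5) + (-4)·(1/5) + (-6)·(1/5) + (-1)·(2/5) = -13/5.
The best pure response is a with expected payoff -1/5.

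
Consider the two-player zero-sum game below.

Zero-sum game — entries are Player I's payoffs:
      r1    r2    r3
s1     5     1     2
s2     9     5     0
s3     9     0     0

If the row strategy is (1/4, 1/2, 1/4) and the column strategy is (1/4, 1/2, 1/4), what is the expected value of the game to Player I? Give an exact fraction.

Against (1/4, 1/2, 1/4), each row's expected payoff is s1: 9/4; s2: 19/4; s3: 9/4.
Taking the (1/4, 1/2, 1/4)-weighted average: (1/4)·(9/4) + (1/2)·(19/4) + (1/4)·(9/4) = 7/2.

7/2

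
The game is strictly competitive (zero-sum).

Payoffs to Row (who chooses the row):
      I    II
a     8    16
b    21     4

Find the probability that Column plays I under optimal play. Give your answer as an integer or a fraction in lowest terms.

12/25

Row minima are 8 and 4, so Row's maximin is 8; column maxima are 21 and 16, so Column's minimax is 16. These differ, so the equilibrium is in mixed strategies.
Let Column play I with probability q. Row is indifferent when 8q + 16(1−q) = 21q + 4(1−q), giving q = 12/25.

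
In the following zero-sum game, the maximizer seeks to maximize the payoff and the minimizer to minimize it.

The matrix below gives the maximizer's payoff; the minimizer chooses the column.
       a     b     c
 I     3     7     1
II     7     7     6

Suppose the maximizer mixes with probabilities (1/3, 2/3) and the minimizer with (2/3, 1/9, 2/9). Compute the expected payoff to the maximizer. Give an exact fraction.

149/27

Against (2/3, 1/9, 2/9), each row's expected payoff is I: 3; II: 61/9.
Taking the (1/3, 2/3)-weighted average: (1/3)·(3) + (2/3)·(61/9) = 149/27.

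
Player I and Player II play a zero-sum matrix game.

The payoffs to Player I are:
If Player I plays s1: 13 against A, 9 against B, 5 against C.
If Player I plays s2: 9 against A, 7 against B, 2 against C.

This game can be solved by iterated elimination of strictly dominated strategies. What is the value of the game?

5

Row s2 is strictly dominated by row s1 (13>9, 9>7, 5>2); eliminate s2.
Column A is strictly dominated by B for Player II (9<13); eliminate A.
Column B is strictly dominated by C for Player II (5<9); eliminate B.
Only (s1, C) remains, with payoff 5.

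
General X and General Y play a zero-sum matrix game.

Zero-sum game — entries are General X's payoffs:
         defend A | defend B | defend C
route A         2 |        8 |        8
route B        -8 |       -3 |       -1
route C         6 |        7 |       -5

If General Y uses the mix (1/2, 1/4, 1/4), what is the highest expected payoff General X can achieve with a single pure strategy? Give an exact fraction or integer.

5

route A: (2)·(1/2) + (8)·(1/4) + (8)·(1/4) = 5.
route B: (-8)·(1/2) + (-3)·(1/4) + (-1)·(1/4) = -5.
route C: (6)·(1/2) + (7)·(1/4) + (-5)·(1/4) = 7/2.
The best pure response is route A with expected payoff 5.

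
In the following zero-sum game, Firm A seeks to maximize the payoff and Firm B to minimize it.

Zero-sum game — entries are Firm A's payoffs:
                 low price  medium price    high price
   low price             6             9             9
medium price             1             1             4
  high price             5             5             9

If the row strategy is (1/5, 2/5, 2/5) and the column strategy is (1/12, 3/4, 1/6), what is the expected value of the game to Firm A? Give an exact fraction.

277/60

Against (1/12, 3/4, 1/6), each row's expected payoff is low price: 35/4; medium price: 3/2; high price: 17/3.
Taking the (1/5, 2/5, 2/5)-weighted average: (1/5)·(35/4) + (2/5)·(3/2) + (2/5)·(17/3) = 277/60.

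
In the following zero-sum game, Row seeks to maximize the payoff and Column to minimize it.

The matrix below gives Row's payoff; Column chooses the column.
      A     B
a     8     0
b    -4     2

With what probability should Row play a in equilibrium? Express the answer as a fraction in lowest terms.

Row minima are 0 and -4, so Row's maximin is 0; column maxima are 8 and 2, so Column's minimax is 2. These differ, so the equilibrium is in mixed strategies.
Let Row play a with probability p. Column is indifferent when 8p − 4(1−p) = 2(1−p), giving p = 3/7.

3/7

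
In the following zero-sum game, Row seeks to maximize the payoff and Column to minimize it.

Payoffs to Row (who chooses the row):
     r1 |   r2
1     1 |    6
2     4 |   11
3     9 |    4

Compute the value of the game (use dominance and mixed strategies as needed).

83/12

Row 1 is strictly dominated by row 2, so Row never plays it.
The remaining 2×2 game on (2, 3) × (r1, r2) has no saddle point. Let Row play 2 with probability p; indifference gives 4p + 9(1−p) = 11p + 4(1−p), so p = 5/12.
Similarly Column's optimal q on r1 is 7/12, and the value is 4·(7/12) + (11)·(5/12) = 83/12.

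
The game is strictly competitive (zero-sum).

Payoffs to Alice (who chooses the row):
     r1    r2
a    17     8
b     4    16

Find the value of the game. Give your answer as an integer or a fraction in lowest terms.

80/7

Row minima are 8 and 4, so Alice's maximin is 8; column maxima are 17 and 16, so Bob's minimax is 16. These differ, so the equilibrium is in mixed strategies.
Let Alice play a with probability p. Bob is indifferent when 17p + 4(1−p) = 8p + 16(1−p), giving p = 4/7.
Let Bob play r1 with probability q. Alice is indifferent when 17q + 8(1−q) = 4q + 16(1−q), giving q = 8/21.
The value is 17·(8/21) + (8)·(13/21) = 80/7.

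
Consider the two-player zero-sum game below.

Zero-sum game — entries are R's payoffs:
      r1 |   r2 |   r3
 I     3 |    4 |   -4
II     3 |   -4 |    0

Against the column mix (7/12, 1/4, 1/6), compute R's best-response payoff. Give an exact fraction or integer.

I: (3)·(7/12) + (4)·(1/4) + (-4)·(1/6) = 25/12.
II: (3)·(7/12) + (-4)·(1/4) + (0)·(1/6) = 3/4.
The best pure response is I with expected payoff 25/12.

25/12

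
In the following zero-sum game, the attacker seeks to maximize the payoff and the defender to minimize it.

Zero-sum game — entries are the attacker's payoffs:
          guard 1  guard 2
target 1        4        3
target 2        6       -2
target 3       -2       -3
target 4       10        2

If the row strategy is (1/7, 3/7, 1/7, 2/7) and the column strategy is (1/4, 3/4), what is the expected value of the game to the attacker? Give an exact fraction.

17/14

Against (1/4, 3/4), each row's expected payoff is target 1: 13/4; target 2: 0; target 3: -11/4; target 4: 4.
Taking the (1/7, 3/7, 1/7, 2/7)-weighted average: (1/7)·(13/4) + (3/7)·(0) + (1/7)·(-11/4) + (2/7)·(4) = 17/14.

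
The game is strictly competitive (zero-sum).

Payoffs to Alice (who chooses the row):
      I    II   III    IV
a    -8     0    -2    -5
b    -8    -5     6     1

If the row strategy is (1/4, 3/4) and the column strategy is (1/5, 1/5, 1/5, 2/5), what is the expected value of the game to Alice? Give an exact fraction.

-7/4

Against (1/5, 1/5, 1/5, 2/5), each row's expected payoff is a: -4; b: -1.
Taking the (1/4, 3/4)-weighted average: (1/4)·(-4) + (3/4)·(-1) = -7/4.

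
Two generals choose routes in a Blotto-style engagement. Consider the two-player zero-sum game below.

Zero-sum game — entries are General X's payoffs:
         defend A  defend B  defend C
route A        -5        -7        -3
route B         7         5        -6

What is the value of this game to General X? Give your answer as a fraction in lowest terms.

-19/5

Column defend A is strictly dominated by defend B for General Y (it gives General X more in every row).
The remaining 2×2 game on (route A, route B) × (defend B, defend C) has no saddle point. Let General X play route A with probability p; indifference gives −7p + 5(1−p) = −3p − 6(1−p), so p = 11/15.
Similarly General Y's optimal q on defend B is 1/5, and the value is -7·(1/5) + (-3)·(4/5) = -19/5.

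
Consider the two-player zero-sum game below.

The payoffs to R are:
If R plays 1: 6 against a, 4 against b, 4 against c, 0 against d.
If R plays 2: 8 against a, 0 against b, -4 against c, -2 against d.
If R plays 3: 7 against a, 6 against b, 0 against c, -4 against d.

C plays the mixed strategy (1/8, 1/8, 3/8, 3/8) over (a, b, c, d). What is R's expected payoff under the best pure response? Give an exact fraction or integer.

11/4

1: (6)·(1/8) + (4)·(1/8) + (4)·(3/8) + (0)·(3/8) = 11/4.
2: (8)·(1/8) + (0)·(1/8) + (-4)·(3/8) + (-2)·(3/8) = -5/4.
3: (7)·(1/8) + (6)·(1/8) + (0)·(3/8) + (-4)·(3/8) = 1/8.
The best pure response is 1 with expected payoff 11/4.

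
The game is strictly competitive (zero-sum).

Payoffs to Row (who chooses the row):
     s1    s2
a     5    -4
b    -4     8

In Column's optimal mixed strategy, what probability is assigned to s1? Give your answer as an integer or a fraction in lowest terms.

4/7

Row minima are -4 and -4, so Row's maximin is -4; column maxima are 5 and 8, so Column's minimax is 5. These differ, so the equilibrium is in mixed strategies.
Let Column play s1 with probability q. Row is indifferent when 5q − 4(1−q) = −4q + 8(1−q), giving q = 4/7.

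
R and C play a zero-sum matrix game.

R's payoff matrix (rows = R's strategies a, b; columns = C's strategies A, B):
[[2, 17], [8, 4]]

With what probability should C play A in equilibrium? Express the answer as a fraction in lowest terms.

Row minima are 2 and 4, so R's maximin is 4; column maxima are 8 and 17, so C's minimax is 8. These differ, so the equilibrium is in mixed strategies.
Let C play A with probability q. R is indifferent when 2q + 17(1−q) = 8q + 4(1−q), giving q = 13/19.

13/19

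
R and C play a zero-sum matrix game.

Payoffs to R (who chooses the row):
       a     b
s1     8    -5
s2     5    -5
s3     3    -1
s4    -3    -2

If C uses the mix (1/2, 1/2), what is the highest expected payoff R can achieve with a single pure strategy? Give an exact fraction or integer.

3/2

s1: (8)·(1/2) + (-5)·(1/2) = 3/2.
s2: (5)·(1/2) + (-5)·(1/2) = 0.
s3: (3)·(1/2) + (-1)·(1/2) = 1.
s4: (-3)·(1/2) + (-2)·(1/2) = -5/2.
The best pure response is s1 with expected payoff 3/2.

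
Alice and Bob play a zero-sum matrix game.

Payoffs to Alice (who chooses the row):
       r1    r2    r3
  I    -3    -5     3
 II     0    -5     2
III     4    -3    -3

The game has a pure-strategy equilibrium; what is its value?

-3

Row minima: -5, -5, -3 → Alice's maximin is -3.
Column maxima: 4, -3, 3 → Bob's minimax is -3.
They coincide at (III, r2), so the value is -3.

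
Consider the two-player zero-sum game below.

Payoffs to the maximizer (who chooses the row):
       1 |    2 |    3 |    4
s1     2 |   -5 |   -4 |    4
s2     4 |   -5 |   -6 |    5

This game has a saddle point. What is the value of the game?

Row minima: -5, -6 → the maximizer's maximin is -5.
Column maxima: 4, -5, -4, 5 → the minimizer's minimax is -5.
They coincide at (s1, 2), so the value is -5.

-5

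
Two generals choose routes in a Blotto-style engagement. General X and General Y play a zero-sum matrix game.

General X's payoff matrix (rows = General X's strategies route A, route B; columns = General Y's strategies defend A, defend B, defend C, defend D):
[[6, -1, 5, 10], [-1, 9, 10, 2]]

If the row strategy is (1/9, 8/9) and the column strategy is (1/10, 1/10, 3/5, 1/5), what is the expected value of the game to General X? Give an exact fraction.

631/90

Against (1/10, 1/10, 3/5, 1/5), each row's expected payoff is route A: 11/2; route B: 36/5.
Taking the (1/9, 8/9)-weighted average: (1/9)·(11/2) + (8/9)·(36/5) = 631/90.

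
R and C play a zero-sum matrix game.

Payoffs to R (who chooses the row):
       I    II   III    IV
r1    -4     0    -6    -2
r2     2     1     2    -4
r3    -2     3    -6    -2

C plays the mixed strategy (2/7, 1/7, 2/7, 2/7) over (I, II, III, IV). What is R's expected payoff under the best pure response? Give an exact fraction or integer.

r1: (-4)·(2/7) + (0)·(1/7) + (-6)·(2/7) + (-2)·(2/7) = -24/7.
r2: (2)·(2/7) + (1)·(1/7) + (2)·(2/7) + (-4)·(2/7) = 1/7.
r3: (-2)·(2/7) + (3)·(1/7) + (-6)·(2/7) + (-2)·(2/7) = -17/7.
The best pure response is r2 with expected payoff 1/7.

1/7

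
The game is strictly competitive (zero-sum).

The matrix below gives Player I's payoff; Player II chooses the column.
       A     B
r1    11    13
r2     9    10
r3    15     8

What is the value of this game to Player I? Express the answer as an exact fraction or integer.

Row r2 is strictly dominated by row r1, so Player I never plays it.
The remaining 2×2 game on (r1, r3) × (A, B) has no saddle point. Let Player I play r1 with probability p; indifference gives 11p + 15(1−p) = 13p + 8(1−p), so p = 7/9.
Similarly Player II's optimal q on A is 5/9, and the value is 11·(5/9) + (13)·(4/9) = 107/9.

107/9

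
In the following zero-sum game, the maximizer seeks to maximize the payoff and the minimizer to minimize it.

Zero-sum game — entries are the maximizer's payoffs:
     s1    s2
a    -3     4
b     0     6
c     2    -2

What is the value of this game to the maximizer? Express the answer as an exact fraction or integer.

6/5

Row a is strictly dominated by row b, so the maximizer never plays it.
The remaining 2×2 game on (b, c) × (s1, s2) has no saddle point. Let the maximizer play b with probability p; indifference gives 2(1−p) = 6p − 2(1−p), so p = 2/5.
Similarly the minimizer's optimal q on s1 is 4/5, and the value is 0·(4/5) + (6)·(1/5) = 6/5.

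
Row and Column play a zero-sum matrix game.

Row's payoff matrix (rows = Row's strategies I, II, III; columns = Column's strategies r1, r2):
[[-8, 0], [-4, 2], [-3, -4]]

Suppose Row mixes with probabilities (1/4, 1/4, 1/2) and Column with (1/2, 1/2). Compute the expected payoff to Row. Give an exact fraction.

-3

Against (1/2, 1/2), each row's expected payoff is I: -4; II: -1; III: -7/2.
Taking the (1/4, 1/4, 1/2)-weighted average: (1/4)·(-4) + (1/4)·(-1) + (1/2)·(-7/2) = -3.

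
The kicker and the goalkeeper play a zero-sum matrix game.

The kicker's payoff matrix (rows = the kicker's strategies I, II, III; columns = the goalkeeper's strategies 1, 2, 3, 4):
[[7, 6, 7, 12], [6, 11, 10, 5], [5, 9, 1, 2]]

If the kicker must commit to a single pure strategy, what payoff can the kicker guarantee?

6

The worst-case payoff for each row is I: 6, II: 5, III: 1.
The best of these is 6.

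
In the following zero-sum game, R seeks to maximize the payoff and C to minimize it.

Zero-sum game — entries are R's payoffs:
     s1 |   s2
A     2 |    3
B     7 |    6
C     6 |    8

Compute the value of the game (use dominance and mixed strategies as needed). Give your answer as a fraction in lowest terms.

Row A is strictly dominated by row C, so R never plays it.
The remaining 2×2 game on (B, C) × (s1, s2) has no saddle point. Let R play B with probability p; indifference gives 7p + 6(1−p) = 6p + 8(1−p), so p = 2/3.
Similarly C's optimal q on s1 is 2/3, and the value is 7·(2/3) + (6)·(1/3) = 20/3.

20/3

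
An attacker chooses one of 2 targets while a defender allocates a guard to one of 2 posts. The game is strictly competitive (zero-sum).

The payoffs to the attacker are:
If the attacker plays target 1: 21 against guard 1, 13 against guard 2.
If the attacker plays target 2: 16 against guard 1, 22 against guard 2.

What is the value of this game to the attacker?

Row minima are 13 and 16, so the attacker's maximin is 16; column maxima are 21 and 22, so the defender's minimax is 21. These differ, so the equilibrium is in mixed strategies.
Let the attacker play target 1 with probability p. The defender is indifferent when 21p + 16(1−p) = 13p + 22(1−p), giving p = 3/7.
Let the defender play guard 1 with probability q. The attacker is indifferent when 21q + 13(1−q) = 16q + 22(1−q), giving q = 9/14.
The value is 21·(9/14) + (13)·(5/14) = 127/7.

127/7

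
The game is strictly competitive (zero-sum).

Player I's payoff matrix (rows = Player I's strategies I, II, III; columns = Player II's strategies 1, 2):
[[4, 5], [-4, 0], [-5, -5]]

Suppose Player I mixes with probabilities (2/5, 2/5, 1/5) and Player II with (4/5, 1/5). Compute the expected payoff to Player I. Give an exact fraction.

Against (4/5, 1/5), each row's expected payoff is I: 21/5; II: -16/5; III: -5.
Taking the (2/5, 2/5, 1/5)-weighted average: (2/5)·(21/5) + (2/5)·(-16/5) + (1/5)·(-5) = -3/5.

-3/5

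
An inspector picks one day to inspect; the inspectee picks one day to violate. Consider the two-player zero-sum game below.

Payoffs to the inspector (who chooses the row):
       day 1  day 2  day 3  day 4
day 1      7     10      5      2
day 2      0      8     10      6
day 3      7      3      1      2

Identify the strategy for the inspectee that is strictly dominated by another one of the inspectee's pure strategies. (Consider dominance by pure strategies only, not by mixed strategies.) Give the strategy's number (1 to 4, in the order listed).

The inspectee prefers columns that give the inspector less. Compare day 2 with day 4: 2 < 10, 6 < 8, 2 < 3.
So day 4 strictly dominates day 2 for the inspectee; day 2 is strictly dominated.

2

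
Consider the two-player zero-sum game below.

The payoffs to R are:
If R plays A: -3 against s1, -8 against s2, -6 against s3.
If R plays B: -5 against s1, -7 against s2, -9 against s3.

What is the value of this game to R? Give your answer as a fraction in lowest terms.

-15/2

Column s1 is strictly dominated by s3 for C (it gives R more in every row).
The remaining 2×2 game on (A, B) × (s2, s3) has no saddle point. Let R play A with probability p; indifference gives −8p − 7(1−p) = −6p − 9(1−p), so p = 1/2.
Similarly C's optimal q on s2 is 3/4, and the value is -8·(3/4) + (-6)·(1/4) = -15/2.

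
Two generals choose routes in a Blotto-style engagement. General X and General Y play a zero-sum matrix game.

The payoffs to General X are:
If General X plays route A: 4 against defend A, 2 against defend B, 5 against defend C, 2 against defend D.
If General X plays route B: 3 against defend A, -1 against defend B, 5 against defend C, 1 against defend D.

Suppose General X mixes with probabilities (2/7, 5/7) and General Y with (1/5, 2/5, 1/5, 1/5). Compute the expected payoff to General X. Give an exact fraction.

13/7

Against (1/5, 2/5, 1/5, 1/5), each row's expected payoff is route A: 3; route B: 7/5.
Taking the (2/7, 5/7)-weighted average: (2/7)·(3) + (5/7)·(7/5) = 13/7.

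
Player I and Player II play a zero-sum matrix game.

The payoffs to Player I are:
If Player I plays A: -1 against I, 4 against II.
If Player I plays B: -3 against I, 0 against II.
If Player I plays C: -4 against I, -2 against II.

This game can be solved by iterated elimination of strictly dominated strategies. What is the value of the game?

Column II is strictly dominated by I for Player II (-1<4, -3<0, -4<-2); eliminate II.
Row B is strictly dominated by row A (-1>-3); eliminate B.
Row C is strictly dominated by row A (-1>-4); eliminate C.
Only (A, I) remains, with payoff -1.

-1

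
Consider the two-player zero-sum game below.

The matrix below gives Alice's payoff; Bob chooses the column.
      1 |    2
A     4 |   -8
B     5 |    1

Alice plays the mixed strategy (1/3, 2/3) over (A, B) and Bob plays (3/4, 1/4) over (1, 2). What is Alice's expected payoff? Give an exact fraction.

Against (3/4, 1/4), each row's expected payoff is A: 1; B: 4.
Taking the (1/3, 2/3)-weighted average: (1/3)·(1) + (2/3)·(4) = 3.

3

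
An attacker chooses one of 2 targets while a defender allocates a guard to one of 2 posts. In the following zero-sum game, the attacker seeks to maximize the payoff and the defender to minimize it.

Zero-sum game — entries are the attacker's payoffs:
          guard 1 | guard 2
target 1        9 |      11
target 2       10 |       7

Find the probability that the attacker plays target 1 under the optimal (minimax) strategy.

3/5

Row minima are 9 and 7, so the attacker's maximin is 9; column maxima are 10 and 11, so the defender's minimax is 10. These differ, so the equilibrium is in mixed strategies.
Let the attacker play target 1 with probability p. The defender is indifferent when 9p + 10(1−p) = 11p + 7(1−p), giving p = 3/5.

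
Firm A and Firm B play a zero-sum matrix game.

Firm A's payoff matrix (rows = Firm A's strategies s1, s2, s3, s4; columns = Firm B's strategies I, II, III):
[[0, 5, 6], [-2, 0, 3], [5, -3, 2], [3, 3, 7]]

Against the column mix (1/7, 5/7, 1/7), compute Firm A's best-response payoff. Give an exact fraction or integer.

s1: (0)·(1/7) + (5)·(5/7) + (6)·(1/7) = 31/7.
s2: (-2)·(1/7) + (0)·(5/7) + (3)·(1/7) = 1/7.
s3: (5)·(1/7) + (-3)·(5/7) + (2)·(1/7) = -8/7.
s4: (3)·(1/7) + (3)·(5/7) + (7)·(1/7) = 25/7.
The best pure response is s1 with expected payoff 31/7.

31/7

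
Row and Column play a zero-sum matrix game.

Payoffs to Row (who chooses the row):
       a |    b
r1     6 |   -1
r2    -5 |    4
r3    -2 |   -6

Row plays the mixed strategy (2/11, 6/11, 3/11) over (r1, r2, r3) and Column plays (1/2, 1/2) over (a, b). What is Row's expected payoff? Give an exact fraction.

Against (1/2, 1/2), each row's expected payoff is r1: 5/2; r2: -1/2; r3: -4.
Taking the (2/11, 6/11, 3/11)-weighted average: (2/11)·(5/2) + (6/11)·(-1/2) + (3/11)·(-4) = -10/11.

-10/11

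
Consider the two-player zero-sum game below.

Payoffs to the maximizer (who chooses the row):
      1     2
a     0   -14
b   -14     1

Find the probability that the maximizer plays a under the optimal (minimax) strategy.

Row minima are -14 and -14, so the maximizer's maximin is -14; column maxima are 0 and 1, so the minimizer's minimax is 0. These differ, so the equilibrium is in mixed strategies.
Let the maximizer play a with probability p. The minimizer is indifferent when −14(1−p) = −14p + (1−p), giving p = 15/29.

15/29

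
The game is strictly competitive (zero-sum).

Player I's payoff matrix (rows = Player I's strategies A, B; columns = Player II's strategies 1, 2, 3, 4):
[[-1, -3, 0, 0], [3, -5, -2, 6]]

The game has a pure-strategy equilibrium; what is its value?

-3

Row minima: -3, -5 → Player I's maximin is -3.
Column maxima: 3, -3, 0, 6 → Player II's minimax is -3.
They coincide at (A, 2), so the value is -3.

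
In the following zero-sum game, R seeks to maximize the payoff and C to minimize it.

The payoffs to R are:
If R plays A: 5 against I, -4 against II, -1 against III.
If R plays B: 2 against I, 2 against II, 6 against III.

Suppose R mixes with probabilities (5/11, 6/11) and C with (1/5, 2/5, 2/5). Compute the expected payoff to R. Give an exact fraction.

Against (1/5, 2/5, 2/5), each row's expected payoff is A: -1; B: 18/5.
Taking the (5/11, 6/11)-weighted average: (5/11)·(-1) + (6/11)·(18/5) = 83/55.

83/55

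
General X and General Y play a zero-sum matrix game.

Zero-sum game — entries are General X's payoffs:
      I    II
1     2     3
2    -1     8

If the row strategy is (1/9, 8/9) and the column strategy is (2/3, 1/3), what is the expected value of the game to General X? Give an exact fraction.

Against (2/3, 1/3), each row's expected payoff is 1: 7/3; 2: 2.
Taking the (1/9, 8/9)-weighted average: (1/9)·(7/3) + (8/9)·(2) = 55/27.

55/27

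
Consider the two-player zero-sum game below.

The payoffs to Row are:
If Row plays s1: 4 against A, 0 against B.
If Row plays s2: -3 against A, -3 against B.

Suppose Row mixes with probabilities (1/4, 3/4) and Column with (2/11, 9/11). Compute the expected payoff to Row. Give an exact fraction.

Against (2/11, 9/11), each row's expected payoff is s1: 8/11; s2: -3.
Taking the (1/4, 3/4)-weighted average: (1/4)·(8/11) + (3/4)·(-3) = -91/44.

-91/44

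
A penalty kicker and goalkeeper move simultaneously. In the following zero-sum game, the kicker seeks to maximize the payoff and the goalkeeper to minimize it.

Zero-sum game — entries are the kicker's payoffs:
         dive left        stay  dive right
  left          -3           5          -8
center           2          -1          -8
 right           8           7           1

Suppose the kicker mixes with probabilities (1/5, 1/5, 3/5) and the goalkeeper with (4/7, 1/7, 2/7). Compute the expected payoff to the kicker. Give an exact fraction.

13/5

Against (4/7, 1/7, 2/7), each row's expected payoff is left: -23/7; center: -9/7; right: 41/7.
Taking the (1/5, 1/5, 3/5)-weighted average: (1/5)·(-23/7) + (1/5)·(-9/7) + (3/5)·(41/7) = 13/5.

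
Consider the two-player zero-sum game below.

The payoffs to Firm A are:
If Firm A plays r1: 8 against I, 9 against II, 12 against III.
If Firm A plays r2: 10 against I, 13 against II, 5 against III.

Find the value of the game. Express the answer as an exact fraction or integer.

80/9

Column II is strictly dominated by I for Firm B (it gives Firm A more in every row).
The remaining 2×2 game on (r1, r2) × (I, III) has no saddle point. Let Firm A play r1 with probability p; indifference gives 8p + 10(1−p) = 12p + 5(1−p), so p = 5/9.
Similarly Firm B's optimal q on I is 7/9, and the value is 8·(7/9) + (12)·(2/9) = 80/9.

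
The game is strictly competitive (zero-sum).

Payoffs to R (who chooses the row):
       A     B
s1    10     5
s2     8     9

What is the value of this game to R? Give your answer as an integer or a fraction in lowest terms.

25/3

Row minima are 5 and 8, so R's maximin is 8; column maxima are 10 and 9, so C's minimax is 9. These differ, so the equilibrium is in mixed strategies.
Let R play s1 with probability p. C is indifferent when 10p + 8(1−p) = 5p + 9(1−p), giving p = 1/6.
Let C play A with probability q. R is indifferent when 10q + 5(1−q) = 8q + 9(1−q), giving q = 2/3.
The value is 10·(2/3) + (5)·(1/3) = 25/3.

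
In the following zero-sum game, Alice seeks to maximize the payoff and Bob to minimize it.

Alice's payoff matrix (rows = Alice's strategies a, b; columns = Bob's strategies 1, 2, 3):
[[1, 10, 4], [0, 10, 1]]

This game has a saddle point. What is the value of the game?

Row minima: 1, 0 → Alice's maximin is 1.
Column maxima: 1, 10, 4 → Bob's minimax is 1.
They coincide at (a, 1), so the value is 1.

1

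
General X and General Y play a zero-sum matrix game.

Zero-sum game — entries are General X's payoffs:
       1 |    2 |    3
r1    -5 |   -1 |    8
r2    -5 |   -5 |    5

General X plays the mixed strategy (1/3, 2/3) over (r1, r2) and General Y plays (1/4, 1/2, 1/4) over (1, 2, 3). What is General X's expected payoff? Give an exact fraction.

Against (1/4, 1/2, 1/4), each row's expected payoff is r1: 1/4; r2: -5/2.
Taking the (1/3, 2/3)-weighted average: (1/3)·(1/4) + (2/3)·(-5/2) = -19/12.

-19/12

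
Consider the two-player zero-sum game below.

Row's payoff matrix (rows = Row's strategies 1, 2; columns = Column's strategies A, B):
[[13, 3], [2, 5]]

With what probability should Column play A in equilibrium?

Row minima are 3 and 2, so Row's maximin is 3; column maxima are 13 and 5, so Column's minimax is 5. These differ, so the equilibrium is in mixed strategies.
Let Column play A with probability q. Row is indifferent when 13q + 3(1−q) = 2q + 5(1−q), giving q = 2/13.

2/13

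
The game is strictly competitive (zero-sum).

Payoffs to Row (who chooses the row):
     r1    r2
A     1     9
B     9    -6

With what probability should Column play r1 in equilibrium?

Row minima are 1 and -6, so Row's maximin is 1; column maxima are 9 and 9, so Column's minimax is 9. These differ, so the equilibrium is in mixed strategies.
Let Column play r1 with probability q. Row is indifferent when q + 9(1−q) = 9q − 6(1−q), giving q = 15/23.

15/23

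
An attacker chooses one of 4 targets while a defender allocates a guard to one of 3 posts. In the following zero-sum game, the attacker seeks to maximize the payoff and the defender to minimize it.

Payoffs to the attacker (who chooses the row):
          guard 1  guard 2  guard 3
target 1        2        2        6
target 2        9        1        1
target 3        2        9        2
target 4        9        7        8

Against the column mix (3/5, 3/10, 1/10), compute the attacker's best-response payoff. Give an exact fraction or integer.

83/10

target 1: (2)·(3/5) + (2)·(3/10) + (6)·(1/10) = 12/5.
target 2: (9)·(3/5) + (1)·(3/10) + (1)·(1/10) = 29/5.
target 3: (2)·(3/5) + (9)·(3/10) + (2)·(1/10) = 41/10.
target 4: (9)·(3/5) + (7)·(3/10) + (8)·(1/10) = 83/10.
The best pure response is target 4 with expected payoff 83/10.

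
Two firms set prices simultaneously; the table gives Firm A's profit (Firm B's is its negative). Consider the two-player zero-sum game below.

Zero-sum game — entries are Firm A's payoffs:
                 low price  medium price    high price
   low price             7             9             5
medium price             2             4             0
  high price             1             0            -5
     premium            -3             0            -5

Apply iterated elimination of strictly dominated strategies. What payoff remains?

5

Column low price is strictly dominated by high price for Firm B (5<7, 0<2, -5<1, -5<-3); eliminate low price.
Column medium price is strictly dominated by high price for Firm B (5<9, 0<4, -5<0, -5<0); eliminate medium price.
Row medium price is strictly dominated by row low price (5>0); eliminate medium price.
Row premium is strictly dominated by row low price (5>-5); eliminate premium.
Row high price is strictly dominated by row low price (5>-5); eliminate high price.
Only (low price, high price) remains, with payoff 5.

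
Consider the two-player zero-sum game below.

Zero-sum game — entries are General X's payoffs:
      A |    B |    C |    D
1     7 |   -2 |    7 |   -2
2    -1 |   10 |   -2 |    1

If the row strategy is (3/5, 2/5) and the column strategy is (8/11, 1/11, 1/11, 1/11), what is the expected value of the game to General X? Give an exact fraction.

179/55

Against (8/11, 1/11, 1/11, 1/11), each row's expected payoff is 1: 59/11; 2: 1/11.
Taking the (3/5, 2/5)-weighted average: (3/5)·(59/11) + (2/5)·(1/11) = 179/55.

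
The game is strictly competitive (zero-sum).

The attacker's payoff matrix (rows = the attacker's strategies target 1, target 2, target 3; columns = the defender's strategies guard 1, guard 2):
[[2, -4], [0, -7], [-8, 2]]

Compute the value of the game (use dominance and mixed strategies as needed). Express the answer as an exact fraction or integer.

Row target 2 is strictly dominated by row target 1, so the attacker never plays it.
The remaining 2×2 game on (target 1, target 3) × (guard 1, guard 2) has no saddle point. Let the attacker play target 1 with probability p; indifference gives 2p − 8(1−p) = −4p + 2(1−p), so p = 5/8.
Similarly the defender's optimal q on guard 1 is 3/8, and the value is 2·(3/8) + (-4)·(5/8) = -7/4.

-7/4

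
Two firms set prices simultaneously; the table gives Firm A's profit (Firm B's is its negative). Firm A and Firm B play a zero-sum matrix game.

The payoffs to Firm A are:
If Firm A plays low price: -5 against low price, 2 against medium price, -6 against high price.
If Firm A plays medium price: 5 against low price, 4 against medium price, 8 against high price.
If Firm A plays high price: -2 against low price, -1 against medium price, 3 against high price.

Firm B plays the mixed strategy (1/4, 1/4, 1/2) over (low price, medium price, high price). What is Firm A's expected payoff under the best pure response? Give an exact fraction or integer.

low price: (-5)·(1/4) + (2)·(1/4) + (-6)·(1/2) = -15/4.
medium price: (5)·(1/4) + (4)·(1/4) + (8)·(1/2) = 25/4.
high price: (-2)·(1/4) + (-1)·(1/4) + (3)·(1/2) = 3/4.
The best pure response is medium price with expected payoff 25/4.

25/4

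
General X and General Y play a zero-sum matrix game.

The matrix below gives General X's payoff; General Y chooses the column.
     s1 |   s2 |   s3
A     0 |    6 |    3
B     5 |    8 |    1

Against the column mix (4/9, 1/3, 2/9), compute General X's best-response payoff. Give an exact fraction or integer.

A: (0)·(4/9) + (6)·(1/3) + (3)·(2/9) = 8/3.
B: (5)·(4/9) + (8)·(1/3) + (1)·(2/9) = 46/9.
The best pure response is B with expected payoff 46/9.

46/9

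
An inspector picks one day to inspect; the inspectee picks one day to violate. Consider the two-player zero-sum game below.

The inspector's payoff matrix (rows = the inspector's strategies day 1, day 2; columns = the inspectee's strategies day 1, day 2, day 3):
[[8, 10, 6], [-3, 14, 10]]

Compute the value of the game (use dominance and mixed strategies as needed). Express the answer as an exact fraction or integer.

98/15

Column day 2 is strictly dominated by day 3 for the inspectee (it gives the inspector more in every row).
The remaining 2×2 game on (day 1, day 2) × (day 1, day 3) has no saddle point. Let the inspector play day 1 with probability p; indifference gives 8p − 3(1−p) = 6p + 10(1−p), so p = 13/15.
Similarly the inspectee's optimal q on day 1 is 4/15, and the value is 8·(4/15) + (6)·(11/15) = 98/15.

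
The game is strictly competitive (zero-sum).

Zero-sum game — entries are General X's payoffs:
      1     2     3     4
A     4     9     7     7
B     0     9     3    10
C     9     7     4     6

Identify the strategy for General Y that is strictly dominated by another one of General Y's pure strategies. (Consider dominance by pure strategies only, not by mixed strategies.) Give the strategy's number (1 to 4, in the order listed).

General Y prefers columns that give General X less. Compare 2 with 3: 7 < 9, 3 < 9, 4 < 7.
So 3 strictly dominates 2 for General Y; 2 is strictly dominated.

2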